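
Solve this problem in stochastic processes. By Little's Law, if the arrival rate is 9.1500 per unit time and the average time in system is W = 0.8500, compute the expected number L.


Little's Law: L = lambda * W
= 9.1500 * 0.8500
= 7.7775

7.7775


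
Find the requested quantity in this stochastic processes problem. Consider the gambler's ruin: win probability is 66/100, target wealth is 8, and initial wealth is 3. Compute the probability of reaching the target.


Gambler's ruin formula:
r = q/p = 0.3400/0.6600 = 0.5152
P(win) = (1 - r^i)/(1 - r^N)
= (1 - 0.5152^3)/(1 - 0.5152^8)
= 0.8676

0.8676


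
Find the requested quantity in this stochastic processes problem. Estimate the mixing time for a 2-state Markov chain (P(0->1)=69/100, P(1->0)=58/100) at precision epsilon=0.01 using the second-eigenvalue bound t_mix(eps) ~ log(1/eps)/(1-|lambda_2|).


lambda_2 = |1 - p01 - p10| = |1 - 0.6900 - 0.5800| = 0.2700
t_mix ~ log(1/eps)/(1 - |lambda_2|)
= log(100)/(1 - 0.2700) = 4.6052/0.7300
= 6.3085

6.3085


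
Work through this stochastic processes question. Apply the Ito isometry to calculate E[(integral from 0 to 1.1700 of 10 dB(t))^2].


By Ito isometry: E[(int f dB)^2] = int f^2 dt
= 10^2 * 1.1700
= 100 * 1.1700 = 117.0000

117.0000


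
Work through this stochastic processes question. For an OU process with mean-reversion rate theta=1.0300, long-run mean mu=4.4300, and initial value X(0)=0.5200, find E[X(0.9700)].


E[X(t)] = mu + (X(0) - mu)*exp(-theta*t)
= 4.4300 + (0.5200 - 4.4300)*exp(-1.0300*0.9700)
= 4.4300 + -3.9100 * 0.3682
= 2.9903

2.9903


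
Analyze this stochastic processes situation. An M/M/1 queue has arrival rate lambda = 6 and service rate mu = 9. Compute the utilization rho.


rho = lambda/mu
= 6/9
= 0.6667

0.6667


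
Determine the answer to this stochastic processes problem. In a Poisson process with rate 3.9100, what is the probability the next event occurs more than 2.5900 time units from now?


P(X > t) = exp(-lambda * t)
= exp(-3.9100 * 2.5900)
= exp(-10.1269) = 3.9989e-05

3.9989e-05


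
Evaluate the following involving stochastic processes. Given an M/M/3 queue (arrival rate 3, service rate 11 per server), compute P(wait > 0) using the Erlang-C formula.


a = lambda/mu = 0.2727
rho = a/c = 0.0909
Erlang-C formula applied:
C(c,a) = 0.0028

0.0028


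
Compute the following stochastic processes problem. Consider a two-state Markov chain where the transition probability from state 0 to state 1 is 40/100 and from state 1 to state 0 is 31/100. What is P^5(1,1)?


Computing P^5 by matrix multiplication.
P = [[0.6000, 0.4000], [0.3100, 0.6900]]
After raising P to the power 5:
P^5(1,1) = 0.5643

0.5643


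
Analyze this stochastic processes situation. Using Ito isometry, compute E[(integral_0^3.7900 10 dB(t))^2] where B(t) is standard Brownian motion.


By Ito isometry: E[(int f dB)^2] = int f^2 dt
= 10^2 * 3.7900
= 100 * 3.7900 = 379.0000

379.0000


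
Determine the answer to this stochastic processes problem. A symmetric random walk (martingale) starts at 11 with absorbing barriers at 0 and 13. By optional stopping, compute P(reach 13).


By optional stopping theorem: E(M at tau) = M(0) = 11
P(hit 13)*13 + P(hit 0)*0 = 11
P(hit 13) = (11 - 0)/(13 - 0) = 11/13 = 0.8462

0.8462


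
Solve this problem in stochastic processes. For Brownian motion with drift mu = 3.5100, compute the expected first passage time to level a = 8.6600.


Expected first passage time = a/mu
= 8.6600/3.5100
= 2.4672

2.4672


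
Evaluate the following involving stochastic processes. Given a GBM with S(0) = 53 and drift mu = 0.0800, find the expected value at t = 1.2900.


E[S(t)] = S(0) * exp(mu * t)
= 53 * exp(0.0800 * 1.2900)
= 53 * 1.1087
= 58.7618

58.7618


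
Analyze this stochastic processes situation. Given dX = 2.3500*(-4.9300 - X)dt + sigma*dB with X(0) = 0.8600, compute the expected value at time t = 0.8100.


E[X(t)] = mu + (X(0) - mu)*exp(-theta*t)
= -4.9300 + (0.8600 - -4.9300)*exp(-2.3500*0.8100)
= -4.9300 + 5.7900 * 0.1490
= -4.0670

-4.0670


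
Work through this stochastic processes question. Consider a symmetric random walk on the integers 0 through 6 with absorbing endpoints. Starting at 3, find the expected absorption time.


For symmetric RW on 0,...,N with absorbing barriers, E(i) = i*(N-i)
E(3) = 3 * 3 = 9

9


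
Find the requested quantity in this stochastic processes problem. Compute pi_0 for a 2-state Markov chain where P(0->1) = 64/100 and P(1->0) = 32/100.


Stationary distribution: pi_0 = p10/(p01+p10), pi_1 = p01/(p01+p10)
p01 = 0.6400, p10 = 0.3200
pi_0 = 0.3333

0.3333


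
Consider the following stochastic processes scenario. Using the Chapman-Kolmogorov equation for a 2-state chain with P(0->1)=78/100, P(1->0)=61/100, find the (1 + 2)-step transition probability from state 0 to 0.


P^3 = P^1 * P^2
Computing via matrix multiplication of the transition matrix.
Entry (0,0) of P^3 = 0.4056

0.4056


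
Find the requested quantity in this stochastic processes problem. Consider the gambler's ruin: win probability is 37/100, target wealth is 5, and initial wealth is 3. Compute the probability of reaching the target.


Gambler's ruin formula:
r = q/p = 0.6300/0.3700 = 1.7027
P(win) = (1 - r^i)/(1 - r^N)
= (1 - 1.7027^3)/(1 - 1.7027^5)
= 0.2957

0.2957


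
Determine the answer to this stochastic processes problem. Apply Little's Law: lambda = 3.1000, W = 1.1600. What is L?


Little's Law: L = lambda * W
= 3.1000 * 1.1600
= 3.5960

3.5960


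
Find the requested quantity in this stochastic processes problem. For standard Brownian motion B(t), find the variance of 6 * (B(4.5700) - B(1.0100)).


Var(alpha*(B(t)-B(s))) = alpha^2 * (t-s)
= 6^2 * (4.5700 - 1.0100)
= 36 * 3.5600
= 128.1600

128.1600


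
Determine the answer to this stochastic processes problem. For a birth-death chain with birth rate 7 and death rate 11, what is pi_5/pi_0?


For birth-death process, pi_n/pi_0 = (lambda/mu)^n
= (7/11)^5
= 0.1044

0.1044


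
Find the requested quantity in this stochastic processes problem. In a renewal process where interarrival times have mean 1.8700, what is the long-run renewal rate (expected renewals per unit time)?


Long-run renewal rate = 1/E(X)
= 1/1.8700
= 0.5348

0.5348


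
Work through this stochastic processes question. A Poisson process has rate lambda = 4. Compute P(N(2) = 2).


P(N(t)=k) = (lambda*t)^k * exp(-lambda*t) / k!
lambda*t = 8
= 8^2 * exp(-8) / 2!
= 64 * 3.3546e-04 / 2
= 0.0107

0.0107


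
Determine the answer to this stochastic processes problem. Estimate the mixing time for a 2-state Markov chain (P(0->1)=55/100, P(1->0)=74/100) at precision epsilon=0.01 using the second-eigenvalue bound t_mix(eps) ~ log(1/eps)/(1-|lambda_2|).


lambda_2 = |1 - p01 - p10| = |1 - 0.5500 - 0.7400| = 0.2900
t_mix ~ log(1/eps)/(1 - |lambda_2|)
= log(100)/(1 - 0.2900) = 4.6052/0.7100
= 6.4862

6.4862


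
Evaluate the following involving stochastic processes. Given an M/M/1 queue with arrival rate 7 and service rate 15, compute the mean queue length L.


rho = 7/15 = 0.4667
L = rho/(1-rho)
= 0.4667/0.5333
= 0.8750

0.8750


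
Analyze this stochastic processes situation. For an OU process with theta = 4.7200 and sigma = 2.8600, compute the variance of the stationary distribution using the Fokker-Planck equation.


Stationary variance = sigma^2 / (2*theta)
= 2.8600^2 / (2*4.7200)
= 8.1796 / 9.4400
= 0.8665

0.8665


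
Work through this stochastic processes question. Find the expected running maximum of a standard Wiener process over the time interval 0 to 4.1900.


E(max B(s)) = sqrt(2t/pi)
= sqrt(2*4.1900/pi)
= sqrt(2.6674)
= 1.6332

1.6332


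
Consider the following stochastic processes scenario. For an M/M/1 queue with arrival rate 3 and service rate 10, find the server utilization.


rho = lambda/mu
= 3/10
= 0.3000

0.3000


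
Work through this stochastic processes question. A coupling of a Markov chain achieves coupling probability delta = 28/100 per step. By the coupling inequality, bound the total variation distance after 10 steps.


TV distance bound <= (1-delta)^n
= (1 - 0.2800)^10
= 0.7200^10
= 0.0374

0.0374


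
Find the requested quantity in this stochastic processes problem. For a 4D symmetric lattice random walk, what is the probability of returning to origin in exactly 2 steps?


P(return in 2 steps) = P(reverse first step) = 1/(2d)
= 1/8
= 0.1250

0.1250


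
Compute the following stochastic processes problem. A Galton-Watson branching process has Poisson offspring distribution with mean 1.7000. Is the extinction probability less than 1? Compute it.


Since mu = 1.7000 > 1, extinction prob q < 1.
Solve s = exp(mu*(s-1)) iteratively.
q = 0.3088

0.3088


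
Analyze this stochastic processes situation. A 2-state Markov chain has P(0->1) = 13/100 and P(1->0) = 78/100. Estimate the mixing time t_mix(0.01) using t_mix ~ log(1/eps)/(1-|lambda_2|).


lambda_2 = |1 - p01 - p10| = |1 - 0.1300 - 0.7800| = 0.0900
t_mix ~ log(1/eps)/(1 - |lambda_2|)
= log(100)/(1 - 0.0900) = 4.6052/0.9100
= 5.0606

5.0606


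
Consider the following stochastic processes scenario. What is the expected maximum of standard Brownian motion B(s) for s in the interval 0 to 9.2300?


E(max B(s)) = sqrt(2t/pi)
= sqrt(2*9.2300/pi)
= sqrt(5.8760)
= 2.4240

2.4240


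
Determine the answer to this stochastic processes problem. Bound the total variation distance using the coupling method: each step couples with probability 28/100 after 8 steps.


TV distance bound <= (1-delta)^n
= (1 - 0.2800)^8
= 0.7200^8
= 0.0722

0.0722


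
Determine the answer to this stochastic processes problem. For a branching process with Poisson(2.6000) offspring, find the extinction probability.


Since mu = 2.6000 > 1, extinction prob q < 1.
Solve s = exp(mu*(s-1)) iteratively.
q = 0.0951

0.0951


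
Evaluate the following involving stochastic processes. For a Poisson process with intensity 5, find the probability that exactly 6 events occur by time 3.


P(N(t)=k) = (lambda*t)^k * exp(-lambda*t) / k!
lambda*t = 15
= 15^6 * exp(-15) / 6!
= 11390625 * 3.0590e-07 / 720
= 0.0048

0.0048


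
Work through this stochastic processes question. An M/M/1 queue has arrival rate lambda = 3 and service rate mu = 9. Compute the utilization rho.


rho = lambda/mu
= 3/9
= 0.3333

0.3333


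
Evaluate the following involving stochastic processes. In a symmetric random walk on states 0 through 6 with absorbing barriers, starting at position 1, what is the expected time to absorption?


For symmetric RW on 0,...,N with absorbing barriers, E(i) = i*(N-i)
E(1) = 1 * 5 = 5

5


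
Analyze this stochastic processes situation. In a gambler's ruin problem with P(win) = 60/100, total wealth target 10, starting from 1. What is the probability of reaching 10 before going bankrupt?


Gambler's ruin formula:
r = q/p = 0.4000/0.6000 = 0.6667
P(win) = (1 - r^i)/(1 - r^N)
= (1 - 0.6667^1)/(1 - 0.6667^10)
= 0.3392

0.3392


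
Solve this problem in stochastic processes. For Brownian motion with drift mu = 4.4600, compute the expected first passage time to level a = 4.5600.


Expected first passage time = a/mu
= 4.5600/4.4600
= 1.0224

1.0224


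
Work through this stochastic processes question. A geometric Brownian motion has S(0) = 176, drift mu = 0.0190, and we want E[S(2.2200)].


E[S(t)] = S(0) * exp(mu * t)
= 176 * exp(0.0190 * 2.2200)
= 176 * 1.0431
= 183.5825

183.5825


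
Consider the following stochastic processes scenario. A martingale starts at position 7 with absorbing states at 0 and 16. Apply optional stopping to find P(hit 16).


By optional stopping theorem: E(M at tau) = M(0) = 7
P(hit 16)*16 + P(hit 0)*0 = 7
P(hit 16) = (7 - 0)/(16 - 0) = 7/16 = 0.4375

0.4375


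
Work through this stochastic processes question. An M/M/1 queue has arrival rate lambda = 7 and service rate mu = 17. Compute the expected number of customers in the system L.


rho = 7/17 = 0.4118
L = rho/(1-rho)
= 0.4118/0.5882
= 0.7000

0.7000


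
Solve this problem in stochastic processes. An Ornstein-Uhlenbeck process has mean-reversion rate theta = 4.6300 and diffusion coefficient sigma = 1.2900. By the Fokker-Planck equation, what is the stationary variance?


Stationary variance = sigma^2 / (2*theta)
= 1.2900^2 / (2*4.6300)
= 1.6641 / 9.2600
= 0.1797

0.1797


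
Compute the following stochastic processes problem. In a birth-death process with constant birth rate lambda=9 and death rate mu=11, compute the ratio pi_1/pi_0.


For birth-death process, pi_n/pi_0 = (lambda/mu)^n
= (9/11)^1
= 0.8182

0.8182


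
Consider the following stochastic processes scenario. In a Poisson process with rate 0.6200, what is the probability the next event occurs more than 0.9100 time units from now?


P(X > t) = exp(-lambda * t)
= exp(-0.6200 * 0.9100)
= exp(-0.5642) = 0.5688

0.5688


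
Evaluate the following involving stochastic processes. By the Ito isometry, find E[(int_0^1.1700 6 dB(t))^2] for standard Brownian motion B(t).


By Ito isometry: E[(int f dB)^2] = int f^2 dt
= 6^2 * 1.1700
= 36 * 1.1700 = 42.1200

42.1200


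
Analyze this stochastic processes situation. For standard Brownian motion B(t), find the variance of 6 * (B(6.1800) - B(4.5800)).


Var(alpha*(B(t)-B(s))) = alpha^2 * (t-s)
= 6^2 * (6.1800 - 4.5800)
= 36 * 1.6000
= 57.6000

57.6000


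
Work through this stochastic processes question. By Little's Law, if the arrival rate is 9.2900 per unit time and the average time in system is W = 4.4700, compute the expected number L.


Little's Law: L = lambda * W
= 9.2900 * 4.4700
= 41.5263

41.5263


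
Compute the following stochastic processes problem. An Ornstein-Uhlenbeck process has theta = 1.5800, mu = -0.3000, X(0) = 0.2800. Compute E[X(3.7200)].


E[X(t)] = mu + (X(0) - mu)*exp(-theta*t)
= -0.3000 + (0.2800 - -0.3000)*exp(-1.5800*3.7200)
= -0.3000 + 0.5800 * 0.0028
= -0.2984

-0.2984


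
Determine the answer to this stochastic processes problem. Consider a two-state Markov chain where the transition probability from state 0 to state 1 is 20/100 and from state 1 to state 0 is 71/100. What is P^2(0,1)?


Computing P^2 by matrix multiplication.
P = [[0.8000, 0.2000], [0.7100, 0.2900]]
After raising P to the power 2:
P^2(0,1) = 0.2180

0.2180


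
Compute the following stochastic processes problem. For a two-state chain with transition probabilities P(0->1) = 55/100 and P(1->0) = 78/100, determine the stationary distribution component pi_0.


Stationary distribution: pi_0 = p10/(p01+p10), pi_1 = p01/(p01+p10)
p01 = 0.5500, p10 = 0.7800
pi_0 = 0.5865

0.5865


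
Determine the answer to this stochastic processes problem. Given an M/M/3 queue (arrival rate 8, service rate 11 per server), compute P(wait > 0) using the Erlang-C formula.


a = lambda/mu = 0.7273
rho = a/c = 0.2424
Erlang-C formula applied:
C(c,a) = 0.0408

0.0408


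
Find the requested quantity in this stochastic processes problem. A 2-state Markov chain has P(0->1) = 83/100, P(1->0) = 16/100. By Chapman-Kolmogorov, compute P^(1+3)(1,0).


P^4 = P^1 * P^3
Computing via matrix multiplication of the transition matrix.
Entry (1,0) of P^4 = 0.1616

0.1616


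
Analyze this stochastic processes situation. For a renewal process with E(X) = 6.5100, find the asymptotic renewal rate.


Long-run renewal rate = 1/E(X)
= 1/6.5100
= 0.1536

0.1536


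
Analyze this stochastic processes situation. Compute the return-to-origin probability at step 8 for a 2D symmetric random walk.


P = C(8,4)^2 / 4^8
= 70^2 / 65536
= 4900 / 65536
= 0.0748

0.0748


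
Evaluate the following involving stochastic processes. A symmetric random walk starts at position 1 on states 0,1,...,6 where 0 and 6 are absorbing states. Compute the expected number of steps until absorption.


For symmetric RW on 0,...,N with absorbing barriers, E(i) = i*(N-i)
E(1) = 1 * 5 = 5

5


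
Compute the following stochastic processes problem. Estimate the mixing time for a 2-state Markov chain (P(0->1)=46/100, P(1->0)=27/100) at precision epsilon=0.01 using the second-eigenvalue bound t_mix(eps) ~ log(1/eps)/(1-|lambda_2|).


lambda_2 = |1 - p01 - p10| = |1 - 0.4600 - 0.2700| = 0.2700
t_mix ~ log(1/eps)/(1 - |lambda_2|)
= log(100)/(1 - 0.2700) = 4.6052/0.7300
= 6.3085

6.3085


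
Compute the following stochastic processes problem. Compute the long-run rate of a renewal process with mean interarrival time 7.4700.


Long-run renewal rate = 1/E(X)
= 1/7.4700
= 0.1339

0.1339


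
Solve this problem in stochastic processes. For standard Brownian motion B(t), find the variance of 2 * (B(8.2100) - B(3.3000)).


Var(alpha*(B(t)-B(s))) = alpha^2 * (t-s)
= 2^2 * (8.2100 - 3.3000)
= 4 * 4.9100
= 19.6400

19.6400


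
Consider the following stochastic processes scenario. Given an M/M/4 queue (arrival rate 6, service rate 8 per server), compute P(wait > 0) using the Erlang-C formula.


a = lambda/mu = 0.7500
rho = a/c = 0.1875
Erlang-C formula applied:
C(c,a) = 0.0077

0.0077


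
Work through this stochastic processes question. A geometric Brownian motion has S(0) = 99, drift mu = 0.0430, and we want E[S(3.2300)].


E[S(t)] = S(0) * exp(mu * t)
= 99 * exp(0.0430 * 3.2300)
= 99 * 1.1490
= 113.7508

113.7508


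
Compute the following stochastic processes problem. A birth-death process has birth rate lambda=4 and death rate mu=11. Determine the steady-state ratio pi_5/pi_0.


For birth-death process, pi_n/pi_0 = (lambda/mu)^n
= (4/11)^5
= 0.0064

0.0064


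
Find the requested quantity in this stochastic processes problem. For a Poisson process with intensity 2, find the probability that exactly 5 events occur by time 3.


P(N(t)=k) = (lambda*t)^k * exp(-lambda*t) / k!
lambda*t = 6
= 6^5 * exp(-6) / 5!
= 7776 * 0.0025 / 120
= 0.1606

0.1606


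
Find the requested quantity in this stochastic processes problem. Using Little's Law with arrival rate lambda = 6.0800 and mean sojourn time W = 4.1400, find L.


Little's Law: L = lambda * W
= 6.0800 * 4.1400
= 25.1712

25.1712


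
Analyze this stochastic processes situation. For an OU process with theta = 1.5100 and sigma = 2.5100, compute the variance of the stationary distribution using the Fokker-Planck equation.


Stationary variance = sigma^2 / (2*theta)
= 2.5100^2 / (2*1.5100)
= 6.3001 / 3.0200
= 2.0861

2.0861


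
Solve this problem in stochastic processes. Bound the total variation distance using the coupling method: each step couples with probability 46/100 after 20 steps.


TV distance bound <= (1-delta)^n
= (1 - 0.4600)^20
= 0.5400^20
= 4.4450e-06

4.4450e-06


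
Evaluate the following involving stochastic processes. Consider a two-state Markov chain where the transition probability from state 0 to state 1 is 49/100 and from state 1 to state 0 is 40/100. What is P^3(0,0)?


Computing P^3 by matrix multiplication.
P = [[0.5100, 0.4900], [0.4000, 0.6000]]
After raising P to the power 3:
P^3(0,0) = 0.4502

0.4502


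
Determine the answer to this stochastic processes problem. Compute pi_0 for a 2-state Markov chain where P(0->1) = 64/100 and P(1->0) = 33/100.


Stationary distribution: pi_0 = p10/(p01+p10), pi_1 = p01/(p01+p10)
p01 = 0.6400, p10 = 0.3300
pi_0 = 0.3402

0.3402


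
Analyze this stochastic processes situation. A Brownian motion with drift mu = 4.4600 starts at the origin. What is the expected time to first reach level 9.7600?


Expected first passage time = a/mu
= 9.7600/4.4600
= 2.1883

2.1883


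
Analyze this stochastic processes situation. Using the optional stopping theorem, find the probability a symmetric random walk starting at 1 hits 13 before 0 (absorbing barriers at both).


By optional stopping theorem: E(M at tau) = M(0) = 1
P(hit 13)*13 + P(hit 0)*0 = 1
P(hit 13) = (1 - 0)/(13 - 0) = 1/13 = 0.0769

0.0769


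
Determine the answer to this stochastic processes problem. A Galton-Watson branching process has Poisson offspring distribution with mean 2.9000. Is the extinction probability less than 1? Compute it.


Since mu = 2.9000 > 1, extinction prob q < 1.
Solve s = exp(mu*(s-1)) iteratively.
q = 0.0668

0.0668


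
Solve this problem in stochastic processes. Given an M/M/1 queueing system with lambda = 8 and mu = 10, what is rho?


rho = lambda/mu
= 8/10
= 0.8000

0.8000


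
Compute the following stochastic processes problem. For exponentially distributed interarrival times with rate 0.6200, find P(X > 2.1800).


P(X > t) = exp(-lambda * t)
= exp(-0.6200 * 2.1800)
= exp(-1.3516) = 0.2588

0.2588


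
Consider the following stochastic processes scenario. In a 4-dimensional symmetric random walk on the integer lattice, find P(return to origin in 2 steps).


P(return in 2 steps) = P(reverse first step) = 1/(2d)
= 1/8
= 0.1250

0.1250


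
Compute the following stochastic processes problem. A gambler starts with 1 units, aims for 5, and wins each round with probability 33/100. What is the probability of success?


Gambler's ruin formula:
r = q/p = 0.6700/0.3300 = 2.0303
P(win) = (1 - r^i)/(1 - r^N)
= (1 - 2.0303^1)/(1 - 2.0303^5)
= 0.0308

0.0308


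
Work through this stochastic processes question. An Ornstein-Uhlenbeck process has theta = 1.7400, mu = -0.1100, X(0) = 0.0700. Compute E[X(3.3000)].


E[X(t)] = mu + (X(0) - mu)*exp(-theta*t)
= -0.1100 + (0.0700 - -0.1100)*exp(-1.7400*3.3000)
= -0.1100 + 0.1800 * 0.0032
= -0.1094

-0.1094


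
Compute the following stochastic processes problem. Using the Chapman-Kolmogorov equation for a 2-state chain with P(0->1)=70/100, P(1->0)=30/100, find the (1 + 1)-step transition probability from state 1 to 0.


P^2 = P^1 * P^1
Computing via matrix multiplication of the transition matrix.
Entry (1,0) of P^2 = 0.3000

0.3000


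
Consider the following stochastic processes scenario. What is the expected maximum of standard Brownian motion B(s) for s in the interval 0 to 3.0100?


E(max B(s)) = sqrt(2t/pi)
= sqrt(2*3.0100/pi)
= sqrt(1.9162)
= 1.3843

1.3843


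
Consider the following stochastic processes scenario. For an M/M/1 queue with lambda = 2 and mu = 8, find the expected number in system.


rho = 2/8 = 0.2500
L = rho/(1-rho)
= 0.2500/0.7500
= 0.3333

0.3333


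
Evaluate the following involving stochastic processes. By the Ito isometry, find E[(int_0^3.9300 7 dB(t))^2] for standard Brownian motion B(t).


By Ito isometry: E[(int f dB)^2] = int f^2 dt
= 7^2 * 3.9300
= 49 * 3.9300 = 192.5700

192.5700


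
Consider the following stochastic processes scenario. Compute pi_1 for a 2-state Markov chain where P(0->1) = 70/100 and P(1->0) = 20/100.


Stationary distribution: pi_0 = p10/(p01+p10), pi_1 = p01/(p01+p10)
p01 = 0.7000, p10 = 0.2000
pi_1 = 0.7778

0.7778


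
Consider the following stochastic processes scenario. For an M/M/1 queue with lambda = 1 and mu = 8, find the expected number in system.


rho = 1/8 = 0.1250
L = rho/(1-rho)
= 0.1250/0.8750
= 0.1429

0.1429


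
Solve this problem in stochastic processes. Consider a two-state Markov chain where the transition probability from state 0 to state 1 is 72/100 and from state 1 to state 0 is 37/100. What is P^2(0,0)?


Computing P^2 by matrix multiplication.
P = [[0.2800, 0.7200], [0.3700, 0.6300]]
After raising P to the power 2:
P^2(0,0) = 0.3448

0.3448


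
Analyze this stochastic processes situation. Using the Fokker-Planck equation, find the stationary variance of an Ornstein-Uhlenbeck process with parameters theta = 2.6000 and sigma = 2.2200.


Stationary variance = sigma^2 / (2*theta)
= 2.2200^2 / (2*2.6000)
= 4.9284 / 5.2000
= 0.9478

0.9478


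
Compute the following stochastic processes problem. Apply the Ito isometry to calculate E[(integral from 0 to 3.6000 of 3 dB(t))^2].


By Ito isometry: E[(int f dB)^2] = int f^2 dt
= 3^2 * 3.6000
= 9 * 3.6000 = 32.4000

32.4000


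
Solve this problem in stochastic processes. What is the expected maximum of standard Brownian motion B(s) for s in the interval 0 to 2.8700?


E(max B(s)) = sqrt(2t/pi)
= sqrt(2*2.8700/pi)
= sqrt(1.8271)
= 1.3517

1.3517


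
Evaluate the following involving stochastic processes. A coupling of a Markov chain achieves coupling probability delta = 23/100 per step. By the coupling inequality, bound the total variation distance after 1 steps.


TV distance bound <= (1-delta)^n
= (1 - 0.2300)^1
= 0.7700^1
= 0.7700

0.7700


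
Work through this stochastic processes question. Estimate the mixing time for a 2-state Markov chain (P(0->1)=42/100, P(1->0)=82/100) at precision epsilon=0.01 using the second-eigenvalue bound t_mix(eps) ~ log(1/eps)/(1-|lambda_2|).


lambda_2 = |1 - p01 - p10| = |1 - 0.4200 - 0.8200| = 0.2400
t_mix ~ log(1/eps)/(1 - |lambda_2|)
= log(100)/(1 - 0.2400) = 4.6052/0.7600
= 6.0594

6.0594


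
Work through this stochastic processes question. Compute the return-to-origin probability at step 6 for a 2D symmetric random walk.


P = C(6,3)^2 / 4^6
= 20^2 / 4096
= 400 / 4096
= 0.0977

0.0977


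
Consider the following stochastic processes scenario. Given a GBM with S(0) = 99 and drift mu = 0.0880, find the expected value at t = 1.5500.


E[S(t)] = S(0) * exp(mu * t)
= 99 * exp(0.0880 * 1.5500)
= 99 * 1.1461
= 113.4679

113.4679


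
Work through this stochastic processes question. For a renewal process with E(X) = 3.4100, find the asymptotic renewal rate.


Long-run renewal rate = 1/E(X)
= 1/3.4100
= 0.2933

0.2933


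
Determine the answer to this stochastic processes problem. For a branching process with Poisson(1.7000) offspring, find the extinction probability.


Since mu = 1.7000 > 1, extinction prob q < 1.
Solve s = exp(mu*(s-1)) iteratively.
q = 0.3088

0.3088


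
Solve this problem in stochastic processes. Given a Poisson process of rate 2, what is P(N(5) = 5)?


P(N(t)=k) = (lambda*t)^k * exp(-lambda*t) / k!
lambda*t = 10
= 10^5 * exp(-10) / 5!
= 100000 * 4.5400e-05 / 120
= 0.0378

0.0378


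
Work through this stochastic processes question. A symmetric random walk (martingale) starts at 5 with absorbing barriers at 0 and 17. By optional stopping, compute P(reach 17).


By optional stopping theorem: E(M at tau) = M(0) = 5
P(hit 17)*17 + P(hit 0)*0 = 5
P(hit 17) = (5 - 0)/(17 - 0) = 5/17 = 0.2941

0.2941


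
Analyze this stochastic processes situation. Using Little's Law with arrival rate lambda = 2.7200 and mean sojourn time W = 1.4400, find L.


Little's Law: L = lambda * W
= 2.7200 * 1.4400
= 3.9168

3.9168


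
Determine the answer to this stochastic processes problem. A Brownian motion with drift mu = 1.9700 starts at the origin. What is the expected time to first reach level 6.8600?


Expected first passage time = a/mu
= 6.8600/1.9700
= 3.4822

3.4822


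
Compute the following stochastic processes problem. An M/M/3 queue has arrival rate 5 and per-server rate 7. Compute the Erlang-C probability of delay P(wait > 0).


a = lambda/mu = 0.7143
rho = a/c = 0.2381
Erlang-C formula applied:
C(c,a) = 0.0389

0.0389


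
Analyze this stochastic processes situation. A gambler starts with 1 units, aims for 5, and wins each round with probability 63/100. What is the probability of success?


Gambler's ruin formula:
r = q/p = 0.3700/0.6300 = 0.5873
P(win) = (1 - r^i)/(1 - r^N)
= (1 - 0.5873^1)/(1 - 0.5873^5)
= 0.4437

0.4437


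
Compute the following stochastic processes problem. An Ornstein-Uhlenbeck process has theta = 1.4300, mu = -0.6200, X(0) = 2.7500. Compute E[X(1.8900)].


E[X(t)] = mu + (X(0) - mu)*exp(-theta*t)
= -0.6200 + (2.7500 - -0.6200)*exp(-1.4300*1.8900)
= -0.6200 + 3.3700 * 0.0670
= -0.3941

-0.3941


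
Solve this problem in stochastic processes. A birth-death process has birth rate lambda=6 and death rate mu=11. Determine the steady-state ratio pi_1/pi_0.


For birth-death process, pi_n/pi_0 = (lambda/mu)^n
= (6/11)^1
= 0.5455

0.5455


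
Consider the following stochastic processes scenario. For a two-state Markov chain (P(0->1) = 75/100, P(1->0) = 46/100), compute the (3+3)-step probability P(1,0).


P^6 = P^3 * P^3
Computing via matrix multiplication of the transition matrix.
Entry (1,0) of P^6 = 0.3801

0.3801


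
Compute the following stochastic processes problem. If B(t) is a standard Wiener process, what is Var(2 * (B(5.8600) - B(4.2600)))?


Var(alpha*(B(t)-B(s))) = alpha^2 * (t-s)
= 2^2 * (5.8600 - 4.2600)
= 4 * 1.6000
= 6.4000

6.4000


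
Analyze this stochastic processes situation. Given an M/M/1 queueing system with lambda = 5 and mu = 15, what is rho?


rho = lambda/mu
= 5/15
= 0.3333

0.3333


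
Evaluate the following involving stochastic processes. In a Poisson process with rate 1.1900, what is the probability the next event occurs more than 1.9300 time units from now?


P(X > t) = exp(-lambda * t)
= exp(-1.1900 * 1.9300)
= exp(-2.2967) = 0.1006

0.1006


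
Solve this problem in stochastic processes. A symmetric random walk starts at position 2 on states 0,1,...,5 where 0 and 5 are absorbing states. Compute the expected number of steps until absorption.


For symmetric RW on 0,...,N with absorbing barriers, E(i) = i*(N-i)
E(2) = 2 * 3 = 6

6


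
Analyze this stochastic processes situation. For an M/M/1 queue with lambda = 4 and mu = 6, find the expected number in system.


rho = 4/6 = 0.6667
L = rho/(1-rho)
= 0.6667/0.3333
= 2.0000

2.0000


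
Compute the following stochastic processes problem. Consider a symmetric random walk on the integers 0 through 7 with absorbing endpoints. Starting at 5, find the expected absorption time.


For symmetric RW on 0,...,N with absorbing barriers, E(i) = i*(N-i)
E(5) = 5 * 2 = 10

10


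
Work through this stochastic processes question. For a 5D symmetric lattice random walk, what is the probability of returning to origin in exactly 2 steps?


P(return in 2 steps) = P(reverse first step) = 1/(2d)
= 1/10
= 0.1000

0.1000


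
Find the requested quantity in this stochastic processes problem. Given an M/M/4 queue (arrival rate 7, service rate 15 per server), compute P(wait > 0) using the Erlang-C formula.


a = lambda/mu = 0.4667
rho = a/c = 0.1167
Erlang-C formula applied:
C(c,a) = 0.0014

0.0014


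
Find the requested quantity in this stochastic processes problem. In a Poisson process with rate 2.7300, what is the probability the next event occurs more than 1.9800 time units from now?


P(X > t) = exp(-lambda * t)
= exp(-2.7300 * 1.9800)
= exp(-5.4054) = 0.0045

0.0045


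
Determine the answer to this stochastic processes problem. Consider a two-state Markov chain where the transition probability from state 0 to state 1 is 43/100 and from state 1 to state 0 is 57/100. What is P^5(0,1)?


Computing P^5 by matrix multiplication.
P = [[0.5700, 0.4300], [0.5700, 0.4300]]
After raising P to the power 5:
P^5(0,1) = 0.4300

0.4300


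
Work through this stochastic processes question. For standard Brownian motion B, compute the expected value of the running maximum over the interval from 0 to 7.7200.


E(max B(s)) = sqrt(2t/pi)
= sqrt(2*7.7200/pi)
= sqrt(4.9147)
= 2.2169

2.2169


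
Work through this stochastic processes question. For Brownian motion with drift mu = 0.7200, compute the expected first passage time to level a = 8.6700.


Expected first passage time = a/mu
= 8.6700/0.7200
= 12.0417

12.0417


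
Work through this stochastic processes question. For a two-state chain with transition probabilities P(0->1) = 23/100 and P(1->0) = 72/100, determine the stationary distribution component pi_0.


Stationary distribution: pi_0 = p10/(p01+p10), pi_1 = p01/(p01+p10)
p01 = 0.2300, p10 = 0.7200
pi_0 = 0.7579

0.7579


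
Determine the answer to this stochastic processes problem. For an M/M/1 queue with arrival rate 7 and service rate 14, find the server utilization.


rho = lambda/mu
= 7/14
= 0.5000

0.5000


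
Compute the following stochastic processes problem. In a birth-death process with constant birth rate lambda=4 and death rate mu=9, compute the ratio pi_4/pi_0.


For birth-death process, pi_n/pi_0 = (lambda/mu)^n
= (4/9)^4
= 0.0390

0.0390


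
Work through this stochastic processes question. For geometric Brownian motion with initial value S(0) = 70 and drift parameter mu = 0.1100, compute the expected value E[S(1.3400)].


E[S(t)] = S(0) * exp(mu * t)
= 70 * exp(0.1100 * 1.3400)
= 70 * 1.1588
= 81.1172

81.1172


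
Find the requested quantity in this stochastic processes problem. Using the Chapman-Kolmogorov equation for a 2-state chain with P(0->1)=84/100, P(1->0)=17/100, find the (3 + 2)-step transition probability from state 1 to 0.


P^5 = P^3 * P^2
Computing via matrix multiplication of the transition matrix.
Entry (1,0) of P^5 = 0.1683

0.1683


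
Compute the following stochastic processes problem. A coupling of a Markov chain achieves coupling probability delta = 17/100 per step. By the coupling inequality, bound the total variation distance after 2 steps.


TV distance bound <= (1-delta)^n
= (1 - 0.1700)^2
= 0.8300^2
= 0.6889

0.6889


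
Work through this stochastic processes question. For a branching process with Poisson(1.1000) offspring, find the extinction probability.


Since mu = 1.1000 > 1, extinction prob q < 1.
Solve s = exp(mu*(s-1)) iteratively.
q = 0.8239

0.8239


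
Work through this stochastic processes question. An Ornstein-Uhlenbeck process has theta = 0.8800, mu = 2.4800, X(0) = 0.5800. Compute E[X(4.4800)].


E[X(t)] = mu + (X(0) - mu)*exp(-theta*t)
= 2.4800 + (0.5800 - 2.4800)*exp(-0.8800*4.4800)
= 2.4800 + -1.9000 * 0.0194
= 2.4431

2.4431


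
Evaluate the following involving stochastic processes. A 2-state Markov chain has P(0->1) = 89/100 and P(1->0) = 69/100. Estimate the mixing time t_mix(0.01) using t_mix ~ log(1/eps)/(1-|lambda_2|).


lambda_2 = |1 - p01 - p10| = |1 - 0.8900 - 0.6900| = 0.5800
t_mix ~ log(1/eps)/(1 - |lambda_2|)
= log(100)/(1 - 0.5800) = 4.6052/0.4200
= 10.9647

10.9647


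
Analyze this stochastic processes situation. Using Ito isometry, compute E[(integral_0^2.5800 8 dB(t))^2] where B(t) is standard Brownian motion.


By Ito isometry: E[(int f dB)^2] = int f^2 dt
= 8^2 * 2.5800
= 64 * 2.5800 = 165.1200

165.1200


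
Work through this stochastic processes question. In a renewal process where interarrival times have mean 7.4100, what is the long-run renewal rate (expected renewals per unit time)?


Long-run renewal rate = 1/E(X)
= 1/7.4100
= 0.1350

0.1350


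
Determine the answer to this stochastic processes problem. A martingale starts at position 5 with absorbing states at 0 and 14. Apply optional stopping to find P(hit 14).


By optional stopping theorem: E(M at tau) = M(0) = 5
P(hit 14)*14 + P(hit 0)*0 = 5
P(hit 14) = (5 - 0)/(14 - 0) = 5/14 = 0.3571

0.3571


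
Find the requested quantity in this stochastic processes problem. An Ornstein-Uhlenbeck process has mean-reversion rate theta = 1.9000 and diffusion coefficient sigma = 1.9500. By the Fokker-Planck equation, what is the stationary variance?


Stationary variance = sigma^2 / (2*theta)
= 1.9500^2 / (2*1.9000)
= 3.8025 / 3.8000
= 1.0007

1.0007


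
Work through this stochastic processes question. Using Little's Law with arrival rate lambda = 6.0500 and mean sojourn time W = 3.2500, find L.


Little's Law: L = lambda * W
= 6.0500 * 3.2500
= 19.6625

19.6625


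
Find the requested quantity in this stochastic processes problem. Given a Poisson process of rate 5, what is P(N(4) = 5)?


P(N(t)=k) = (lambda*t)^k * exp(-lambda*t) / k!
lambda*t = 20
= 20^5 * exp(-20) / 5!
= 3200000 * 2.0612e-09 / 120
= 5.4964e-05

5.4964e-05


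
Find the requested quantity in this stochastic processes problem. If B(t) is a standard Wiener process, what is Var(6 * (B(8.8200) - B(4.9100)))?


Var(alpha*(B(t)-B(s))) = alpha^2 * (t-s)
= 6^2 * (8.8200 - 4.9100)
= 36 * 3.9100
= 140.7600

140.7600


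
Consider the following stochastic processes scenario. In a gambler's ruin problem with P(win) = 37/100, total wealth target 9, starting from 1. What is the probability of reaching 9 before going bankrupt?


Gambler's ruin formula:
r = q/p = 0.6300/0.3700 = 1.7027
P(win) = (1 - r^i)/(1 - r^N)
= (1 - 1.7027^1)/(1 - 1.7027^9)
= 0.0059

0.0059


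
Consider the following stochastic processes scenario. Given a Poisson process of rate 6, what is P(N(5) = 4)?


P(N(t)=k) = (lambda*t)^k * exp(-lambda*t) / k!
lambda*t = 30
= 30^4 * exp(-30) / 4!
= 810000 * 9.3576e-14 / 24
= 3.1582e-09

3.1582e-09


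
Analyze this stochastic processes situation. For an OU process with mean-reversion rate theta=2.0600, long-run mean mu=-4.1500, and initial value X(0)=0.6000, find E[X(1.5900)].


E[X(t)] = mu + (X(0) - mu)*exp(-theta*t)
= -4.1500 + (0.6000 - -4.1500)*exp(-2.0600*1.5900)
= -4.1500 + 4.7500 * 0.0378
= -3.9704

-3.9704


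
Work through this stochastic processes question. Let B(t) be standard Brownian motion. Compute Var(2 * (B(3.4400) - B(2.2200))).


Var(alpha*(B(t)-B(s))) = alpha^2 * (t-s)
= 2^2 * (3.4400 - 2.2200)
= 4 * 1.2200
= 4.8800

4.8800


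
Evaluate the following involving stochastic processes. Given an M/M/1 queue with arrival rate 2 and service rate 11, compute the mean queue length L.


rho = 2/11 = 0.1818
L = rho/(1-rho)
= 0.1818/0.8182
= 0.2222

0.2222


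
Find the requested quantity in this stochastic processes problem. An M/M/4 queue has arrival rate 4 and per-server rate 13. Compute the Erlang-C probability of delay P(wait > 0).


a = lambda/mu = 0.3077
rho = a/c = 0.0769
Erlang-C formula applied:
C(c,a) = 2.9743e-04

2.9743e-04


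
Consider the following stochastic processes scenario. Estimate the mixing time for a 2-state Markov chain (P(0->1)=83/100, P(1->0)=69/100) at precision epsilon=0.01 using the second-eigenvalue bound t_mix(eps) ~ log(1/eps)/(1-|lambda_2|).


lambda_2 = |1 - p01 - p10| = |1 - 0.8300 - 0.6900| = 0.5200
t_mix ~ log(1/eps)/(1 - |lambda_2|)
= log(100)/(1 - 0.5200) = 4.6052/0.4800
= 9.5941

9.5941


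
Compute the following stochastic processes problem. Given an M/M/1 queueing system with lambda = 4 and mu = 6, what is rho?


rho = lambda/mu
= 4/6
= 0.6667

0.6667


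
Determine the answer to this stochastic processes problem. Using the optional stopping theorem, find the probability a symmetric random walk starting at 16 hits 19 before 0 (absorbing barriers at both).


By optional stopping theorem: E(M at tau) = M(0) = 16
P(hit 19)*19 + P(hit 0)*0 = 16
P(hit 19) = (16 - 0)/(19 - 0) = 16/19 = 0.8421

0.8421


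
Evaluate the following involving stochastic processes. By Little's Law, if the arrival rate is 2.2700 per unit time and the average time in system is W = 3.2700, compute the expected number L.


Little's Law: L = lambda * W
= 2.2700 * 3.2700
= 7.4229

7.4229


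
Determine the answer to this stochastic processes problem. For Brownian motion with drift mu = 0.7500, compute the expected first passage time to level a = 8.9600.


Expected first passage time = a/mu
= 8.9600/0.7500
= 11.9467

11.9467


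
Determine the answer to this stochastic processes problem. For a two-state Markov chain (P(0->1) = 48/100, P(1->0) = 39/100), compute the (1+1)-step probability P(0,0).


P^2 = P^1 * P^1
Computing via matrix multiplication of the transition matrix.
Entry (0,0) of P^2 = 0.4576

0.4576


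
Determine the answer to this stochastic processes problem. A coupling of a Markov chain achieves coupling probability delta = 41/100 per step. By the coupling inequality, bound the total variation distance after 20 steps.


TV distance bound <= (1-delta)^n
= (1 - 0.4100)^20
= 0.5900^20
= 2.6124e-05

2.6124e-05


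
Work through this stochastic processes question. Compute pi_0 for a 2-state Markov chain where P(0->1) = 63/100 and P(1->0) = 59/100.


Stationary distribution: pi_0 = p10/(p01+p10), pi_1 = p01/(p01+p10)
p01 = 0.6300, p10 = 0.5900
pi_0 = 0.4836

0.4836
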